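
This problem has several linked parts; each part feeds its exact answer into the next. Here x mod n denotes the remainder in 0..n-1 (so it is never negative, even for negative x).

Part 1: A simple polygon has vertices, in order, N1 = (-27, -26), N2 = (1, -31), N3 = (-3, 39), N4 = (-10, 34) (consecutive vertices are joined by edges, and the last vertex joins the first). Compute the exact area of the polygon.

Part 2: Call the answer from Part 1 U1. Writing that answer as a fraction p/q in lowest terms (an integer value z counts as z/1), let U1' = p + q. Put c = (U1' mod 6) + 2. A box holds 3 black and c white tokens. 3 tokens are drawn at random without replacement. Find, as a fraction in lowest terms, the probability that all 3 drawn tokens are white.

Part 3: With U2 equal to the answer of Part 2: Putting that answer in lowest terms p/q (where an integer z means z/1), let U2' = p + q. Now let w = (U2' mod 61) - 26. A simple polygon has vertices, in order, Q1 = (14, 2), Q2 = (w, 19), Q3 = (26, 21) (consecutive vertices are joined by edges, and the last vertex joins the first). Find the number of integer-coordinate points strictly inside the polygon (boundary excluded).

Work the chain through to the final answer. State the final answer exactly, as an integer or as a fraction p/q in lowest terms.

Part 1: cross terms: (-27*-31 - 1*-26)=863, (1*39 - -3*-31)=-54, (-3*34 - -10*39)=288, (-10*-26 - -27*34)=1178; twice the area = |2275| = 2275; area = 2275/2; answer 2275/2
Part 2: U1 = 2275/2; threaded value p + q = 2277; c = 5; total draws C(8,3) = 56; favorable C(5,3) = 10; P = 5/28; answer 5/28
Part 3: U2 = 5/28; threaded value p + q = 33; w = 7; cross terms: (14*19 - 7*2)=252, (7*21 - 26*19)=-347, (26*2 - 14*21)=-242; twice the area = |-337| = 337; area = 337/2; boundary points = 1 + 1 + 1 = 3; strictly interior points = area - boundary/2 + 1 = 168; answer 168

168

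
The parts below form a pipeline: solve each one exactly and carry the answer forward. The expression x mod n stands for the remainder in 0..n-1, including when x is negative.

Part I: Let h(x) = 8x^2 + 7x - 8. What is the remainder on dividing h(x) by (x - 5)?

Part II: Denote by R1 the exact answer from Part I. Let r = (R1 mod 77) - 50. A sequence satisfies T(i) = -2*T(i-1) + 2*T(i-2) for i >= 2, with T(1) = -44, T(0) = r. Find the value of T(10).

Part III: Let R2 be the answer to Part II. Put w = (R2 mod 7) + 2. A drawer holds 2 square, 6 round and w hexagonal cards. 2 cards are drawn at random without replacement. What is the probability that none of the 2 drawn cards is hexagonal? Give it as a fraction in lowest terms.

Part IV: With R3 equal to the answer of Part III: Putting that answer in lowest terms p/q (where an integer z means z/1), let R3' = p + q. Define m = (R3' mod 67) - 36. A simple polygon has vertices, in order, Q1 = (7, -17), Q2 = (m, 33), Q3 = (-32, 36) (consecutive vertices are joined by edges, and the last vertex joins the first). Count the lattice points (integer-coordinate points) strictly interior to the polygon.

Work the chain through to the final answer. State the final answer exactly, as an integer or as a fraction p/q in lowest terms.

Part I: remainder = value at the root: 8*(5)^2 + 7*(5)^1 - 8 = (200) + (35) + (-8) = 227; answer 227
Part II: R1 = 227; r = 23; T(2) = -2*(-44) + 2*(23) = 134; iterating: T(2)=134, T(3)=-356, T(4)=980, T(5)=-2672, T(6)=7304, T(7)=-19952, T(8)=54512, T(9)=-148928, T(10)=406880; answer 406880
Part III: R2 = 406880; w = 7; total draws C(15,2) = 105; favorable C(8,2) = 28; P = 4/15; answer 4/15
Part IV: R3 = 4/15; threaded value p + q = 19; m = -17; cross terms: (7*33 - -17*-17)=-58, (-17*36 - -32*33)=444, (-32*-17 - 7*36)=292; twice the area = |678| = 678; area = 339; boundary points = 2 + 3 + 1 = 6; strictly interior points = area - boundary/2 + 1 = 337; answer 337

337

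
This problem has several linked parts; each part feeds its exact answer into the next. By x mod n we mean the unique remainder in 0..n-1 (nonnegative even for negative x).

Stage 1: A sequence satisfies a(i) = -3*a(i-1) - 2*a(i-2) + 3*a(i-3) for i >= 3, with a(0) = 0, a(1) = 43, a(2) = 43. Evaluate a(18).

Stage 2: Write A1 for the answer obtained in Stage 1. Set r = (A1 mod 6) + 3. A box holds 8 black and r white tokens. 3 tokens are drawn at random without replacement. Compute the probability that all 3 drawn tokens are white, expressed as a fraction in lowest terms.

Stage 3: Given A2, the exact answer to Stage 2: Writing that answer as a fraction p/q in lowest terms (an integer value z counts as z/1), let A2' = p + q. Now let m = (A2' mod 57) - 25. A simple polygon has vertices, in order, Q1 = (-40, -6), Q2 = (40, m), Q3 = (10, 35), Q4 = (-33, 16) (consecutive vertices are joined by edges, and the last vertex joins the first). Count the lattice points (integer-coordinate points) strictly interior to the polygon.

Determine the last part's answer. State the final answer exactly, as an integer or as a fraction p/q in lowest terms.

2168

Stage 1: a(3) = -3*(43) - 2*(43) + 3*(0) = -215; iterating: a(3)=-215, a(4)=688, a(5)=-1505, a(6)=2494, a(7)=-2408, a(8)=-2279, a(9)=19135, a(10)=-60071, a(11)=135106, a(12)=-227771, a(13)=232888, a(14)=162196, a(15)=-1635677, a(16)=5281303, a(17)=-12085967, a(18)=20788264; answer 20788264
Stage 2: A1 = 20788264; r = 7; total draws C(15,3) = 455; favorable C(7,3) = 35; P = 1/13; answer 1/13
Stage 3: A2 = 1/13; threaded value p + q = 14; m = -11; cross terms: (-40*-11 - 40*-6)=680, (40*35 - 10*-11)=1510, (10*16 - -33*35)=1315, (-33*-6 - -40*16)=838; twice the area = |4343| = 4343; area = 4343/2; boundary points = 5 + 2 + 1 + 1 = 9; strictly interior points = area - boundary/2 + 1 = 2168; answer 2168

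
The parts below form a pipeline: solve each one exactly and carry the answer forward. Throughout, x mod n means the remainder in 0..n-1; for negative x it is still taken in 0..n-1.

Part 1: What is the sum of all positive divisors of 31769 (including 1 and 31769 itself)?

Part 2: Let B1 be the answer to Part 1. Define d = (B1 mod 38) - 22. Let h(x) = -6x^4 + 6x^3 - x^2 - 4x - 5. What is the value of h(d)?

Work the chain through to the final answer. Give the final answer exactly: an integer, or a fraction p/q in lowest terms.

Part 1: 31769 is prime, so its only divisors are 1 and 31769; sigma = 1 + 31769 = 31770; answer 31770
Part 2: B1 = 31770; d = -20; -6*(-20)^4 + 6*(-20)^3 - 1*(-20)^2 - 4*(-20)^1 - 5 = (-960000) + (-48000) + (-400) + (80) + (-5) = -1008325; answer -1008325

-1008325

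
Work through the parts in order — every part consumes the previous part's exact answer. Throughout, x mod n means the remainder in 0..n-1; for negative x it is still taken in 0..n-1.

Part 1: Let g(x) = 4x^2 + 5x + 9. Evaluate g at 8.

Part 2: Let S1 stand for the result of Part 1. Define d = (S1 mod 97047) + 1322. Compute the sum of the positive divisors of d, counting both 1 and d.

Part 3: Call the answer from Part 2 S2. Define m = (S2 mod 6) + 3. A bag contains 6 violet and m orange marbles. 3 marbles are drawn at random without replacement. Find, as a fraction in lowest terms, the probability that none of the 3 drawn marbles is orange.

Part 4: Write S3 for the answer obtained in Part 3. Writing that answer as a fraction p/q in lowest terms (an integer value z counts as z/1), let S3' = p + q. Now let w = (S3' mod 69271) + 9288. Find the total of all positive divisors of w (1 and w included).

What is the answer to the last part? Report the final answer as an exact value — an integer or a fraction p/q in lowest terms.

Part 1: 4*(8)^2 + 5*(8)^1 + 9 = (256) + (40) + (9) = 305; answer 305
Part 2: S1 = 305; d = 1627; 1627 is prime, so its only divisors are 1 and 1627; sigma = 1 + 1627 = 1628; answer 1628
Part 3: S2 = 1628; m = 5; total draws C(11,3) = 165; favorable C(6,3) = 20; P = 4/33; answer 4/33
Part 4: S3 = 4/33; threaded value p + q = 37; w = 9325; 9325 = 5^2 * 373; sigma = (1 + 5 + 25) * (1 + 373) = 31 * 374 = 11594; answer 11594

11594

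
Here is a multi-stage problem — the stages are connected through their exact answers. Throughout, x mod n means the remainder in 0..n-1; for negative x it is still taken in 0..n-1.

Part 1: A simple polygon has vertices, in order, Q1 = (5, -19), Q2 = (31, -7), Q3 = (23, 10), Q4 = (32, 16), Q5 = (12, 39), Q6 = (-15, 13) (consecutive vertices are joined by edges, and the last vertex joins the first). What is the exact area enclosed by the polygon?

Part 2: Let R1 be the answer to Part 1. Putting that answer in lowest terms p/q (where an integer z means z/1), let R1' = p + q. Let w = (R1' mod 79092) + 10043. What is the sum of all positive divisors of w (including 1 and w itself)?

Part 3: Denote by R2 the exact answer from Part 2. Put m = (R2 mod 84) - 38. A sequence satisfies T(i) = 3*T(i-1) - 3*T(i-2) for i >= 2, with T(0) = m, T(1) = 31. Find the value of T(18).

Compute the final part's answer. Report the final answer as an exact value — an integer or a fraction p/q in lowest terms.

747954

Part 1: cross terms: (5*-7 - 31*-19)=554, (31*10 - 23*-7)=471, (23*16 - 32*10)=48, (32*39 - 12*16)=1056, (12*13 - -15*39)=741, (-15*-19 - 5*13)=220; twice the area = |3090| = 3090; area = 1545; answer 1545
Part 2: R1 = 1545; threaded value p + q = 1546; w = 11589; 11589 = 3 * 3863; sigma = (1 + 3) * (1 + 3863) = 4 * 3864 = 15456; answer 15456
Part 3: R2 = 15456; m = -38; T(2) = 3*(31) - 3*(-38) = 207; iterating: T(2)=207, T(3)=528, T(4)=963, T(5)=1305, T(6)=1026, T(7)=-837, T(8)=-5589, T(9)=-14256, T(10)=-26001, T(11)=-35235, T(12)=-27702, T(13)=22599, T(14)=150903, T(15)=384912, T(16)=702027, T(17)=951345, T(18)=747954; answer 747954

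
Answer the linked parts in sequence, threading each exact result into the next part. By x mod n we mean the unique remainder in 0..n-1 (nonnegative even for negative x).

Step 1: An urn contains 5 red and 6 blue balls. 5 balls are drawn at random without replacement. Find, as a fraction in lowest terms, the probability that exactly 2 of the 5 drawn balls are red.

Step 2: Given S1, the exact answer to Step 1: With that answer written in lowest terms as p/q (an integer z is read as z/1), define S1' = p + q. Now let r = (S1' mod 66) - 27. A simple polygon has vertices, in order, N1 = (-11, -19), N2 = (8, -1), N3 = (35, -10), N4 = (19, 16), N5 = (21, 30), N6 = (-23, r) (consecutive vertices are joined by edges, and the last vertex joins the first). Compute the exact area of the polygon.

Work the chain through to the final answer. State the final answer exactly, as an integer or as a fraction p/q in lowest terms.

1397/2

Step 1: total draws C(11,5) = 462; favorable C(5,2)*C(6,3) = 200; P = 100/231; answer 100/231
Step 2: S1 = 100/231; threaded value p + q = 331; r = -26; cross terms: (-11*-1 - 8*-19)=163, (8*-10 - 35*-1)=-45, (35*16 - 19*-10)=750, (19*30 - 21*16)=234, (21*-26 - -23*30)=144, (-23*-19 - -11*-26)=151; twice the area = |1397| = 1397; area = 1397/2; answer 1397/2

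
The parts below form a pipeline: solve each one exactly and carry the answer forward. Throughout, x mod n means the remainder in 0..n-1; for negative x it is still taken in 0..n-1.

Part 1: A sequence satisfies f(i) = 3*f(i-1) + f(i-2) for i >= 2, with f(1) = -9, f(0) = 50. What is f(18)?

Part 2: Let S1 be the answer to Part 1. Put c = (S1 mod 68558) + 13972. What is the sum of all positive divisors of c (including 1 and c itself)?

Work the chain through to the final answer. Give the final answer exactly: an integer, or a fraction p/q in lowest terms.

Part 1: f(2) = 3*(-9) + 1*(50) = 23; iterating: f(2)=23, f(3)=60, f(4)=203, f(5)=669, f(6)=2210, f(7)=7299, f(8)=24107, f(9)=79620, f(10)=262967, f(11)=868521, f(12)=2868530, f(13)=9474111, f(14)=31290863, f(15)=103346700, f(16)=341330963, f(17)=1127339589, f(18)=3723349730; answer 3723349730
Part 2: S1 = 3723349730; c = 47280; 47280 = 2^4 * 3 * 5 * 197; sigma = (1 + 2 + 4 + 8 + 16) * (1 + 3) * (1 + 5) * (1 + 197) = 31 * 4 * 6 * 198 = 147312; answer 147312

147312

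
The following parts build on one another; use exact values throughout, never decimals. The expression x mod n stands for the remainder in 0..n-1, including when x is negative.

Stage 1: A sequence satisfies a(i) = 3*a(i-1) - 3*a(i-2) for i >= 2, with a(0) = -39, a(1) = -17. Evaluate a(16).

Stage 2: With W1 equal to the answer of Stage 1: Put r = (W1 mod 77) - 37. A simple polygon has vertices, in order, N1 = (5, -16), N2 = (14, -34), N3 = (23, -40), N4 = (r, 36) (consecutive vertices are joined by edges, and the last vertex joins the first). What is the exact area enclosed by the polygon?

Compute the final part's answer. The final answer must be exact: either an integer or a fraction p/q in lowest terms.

Stage 1: a(2) = 3*(-17) - 3*(-39) = 66; iterating: a(2)=66, a(3)=249, a(4)=549, a(5)=900, a(6)=1053, a(7)=459, a(8)=-1782, a(9)=-6723, a(10)=-14823, a(11)=-24300, a(12)=-28431, a(13)=-12393, a(14)=48114, a(15)=181521, a(16)=400221; answer 400221
Stage 2: W1 = 400221; r = 15; cross terms: (5*-34 - 14*-16)=54, (14*-40 - 23*-34)=222, (23*36 - 15*-40)=1428, (15*-16 - 5*36)=-420; twice the area = |1284| = 1284; area = 642; answer 642

642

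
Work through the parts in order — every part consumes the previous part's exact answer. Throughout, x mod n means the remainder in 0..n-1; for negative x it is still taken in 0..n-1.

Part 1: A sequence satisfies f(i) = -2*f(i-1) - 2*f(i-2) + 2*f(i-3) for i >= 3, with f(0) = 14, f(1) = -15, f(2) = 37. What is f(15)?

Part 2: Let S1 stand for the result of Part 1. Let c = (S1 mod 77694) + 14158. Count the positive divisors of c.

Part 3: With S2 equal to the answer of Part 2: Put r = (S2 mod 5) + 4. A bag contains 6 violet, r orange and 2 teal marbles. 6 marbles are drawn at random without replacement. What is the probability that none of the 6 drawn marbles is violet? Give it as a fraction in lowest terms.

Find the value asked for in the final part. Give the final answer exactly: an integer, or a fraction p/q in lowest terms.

15/572

Part 1: f(3) = -2*(37) - 2*(-15) + 2*(14) = -16; iterating: f(3)=-16, f(4)=-72, f(5)=250, f(6)=-388, f(7)=132, f(8)=1012, f(9)=-3064, f(10)=4368, f(11)=-584, f(12)=-13696, f(13)=37296, f(14)=-48368, f(15)=-5248; answer -5248
Part 2: S1 = -5248; c = 86604; 86604 = 2^2 * 3 * 7 * 1031; number of divisors = (2+1) * (1+1) * (1+1) * (1+1) = 24; answer 24
Part 3: S2 = 24; r = 8; total draws C(16,6) = 8008; favorable C(10,6) = 210; P = 15/572; answer 15/572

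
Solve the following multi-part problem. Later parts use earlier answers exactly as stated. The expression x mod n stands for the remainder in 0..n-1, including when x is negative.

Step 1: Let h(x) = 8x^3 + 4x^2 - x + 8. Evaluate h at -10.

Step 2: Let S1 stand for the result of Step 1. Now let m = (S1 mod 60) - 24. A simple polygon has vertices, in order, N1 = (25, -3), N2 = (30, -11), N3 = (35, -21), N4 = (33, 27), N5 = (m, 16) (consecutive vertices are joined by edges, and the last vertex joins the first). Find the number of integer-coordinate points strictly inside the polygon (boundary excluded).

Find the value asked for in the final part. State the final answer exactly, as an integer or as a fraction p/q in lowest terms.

454

Step 1: 8*(-10)^3 + 4*(-10)^2 - 1*(-10)^1 + 8 = (-8000) + (400) + (10) + (8) = -7582; answer -7582
Step 2: S1 = -7582; m = 14; cross terms: (25*-11 - 30*-3)=-185, (30*-21 - 35*-11)=-245, (35*27 - 33*-21)=1638, (33*16 - 14*27)=150, (14*-3 - 25*16)=-442; twice the area = |916| = 916; area = 458; boundary points = 1 + 5 + 2 + 1 + 1 = 10; strictly interior points = area - boundary/2 + 1 = 454; answer 454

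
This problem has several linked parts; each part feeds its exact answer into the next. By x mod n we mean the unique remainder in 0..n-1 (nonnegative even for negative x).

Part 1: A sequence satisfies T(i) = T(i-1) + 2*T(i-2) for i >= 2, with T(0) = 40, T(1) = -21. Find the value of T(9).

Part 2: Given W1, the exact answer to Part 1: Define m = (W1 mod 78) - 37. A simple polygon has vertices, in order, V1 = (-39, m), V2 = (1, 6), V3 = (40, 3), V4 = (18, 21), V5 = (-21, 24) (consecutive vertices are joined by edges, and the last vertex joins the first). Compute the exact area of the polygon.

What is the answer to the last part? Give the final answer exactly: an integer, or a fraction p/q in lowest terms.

Part 1: T(2) = 1*(-21) + 2*(40) = 59; iterating: T(2)=59, T(3)=17, T(4)=135, T(5)=169, T(6)=439, T(7)=777, T(8)=1655, T(9)=3209; answer 3209
Part 2: W1 = 3209; m = -26; cross terms: (-39*6 - 1*-26)=-208, (1*3 - 40*6)=-237, (40*21 - 18*3)=786, (18*24 - -21*21)=873, (-21*-26 - -39*24)=1482; twice the area = |2696| = 2696; area = 1348; answer 1348

1348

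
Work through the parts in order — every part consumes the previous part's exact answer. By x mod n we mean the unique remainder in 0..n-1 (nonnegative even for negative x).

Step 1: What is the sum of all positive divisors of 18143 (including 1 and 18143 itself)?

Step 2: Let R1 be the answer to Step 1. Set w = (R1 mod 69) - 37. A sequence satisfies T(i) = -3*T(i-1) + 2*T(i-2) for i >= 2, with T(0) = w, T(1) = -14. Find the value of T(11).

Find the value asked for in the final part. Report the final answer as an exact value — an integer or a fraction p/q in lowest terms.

-8590864

Step 1: 18143 is prime, so its only divisors are 1 and 18143; sigma = 1 + 18143 = 18144; answer 18144
Step 2: R1 = 18144; w = 29; T(2) = -3*(-14) + 2*(29) = 100; iterating: T(2)=100, T(3)=-328, T(4)=1184, T(5)=-4208, T(6)=14992, T(7)=-53392, T(8)=190160, T(9)=-677264, T(10)=2412112, T(11)=-8590864; answer -8590864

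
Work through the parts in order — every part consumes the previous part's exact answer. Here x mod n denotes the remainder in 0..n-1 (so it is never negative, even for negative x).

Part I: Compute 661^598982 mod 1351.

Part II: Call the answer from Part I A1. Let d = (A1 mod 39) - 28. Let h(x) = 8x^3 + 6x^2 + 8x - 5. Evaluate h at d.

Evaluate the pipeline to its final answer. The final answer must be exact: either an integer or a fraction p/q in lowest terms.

Part I: squarings mod 1351: 661^1=661, 661^2=548, 661^4=382, 661^8=16, 661^16=256, 661^32=688, 661^64=494, 661^128=856, 661^256=494, 661^512=856, 661^1024=494, 661^2048=856, 661^4096=494, 661^8192=856, 661^16384=494, 661^32768=856, 661^65536=494, 661^131072=856, 661^262144=494, 661^524288=856; 661^598982 = 661^2 * 661^4 * 661^64 * 661^128 * 661^256 * 661^512 * 661^8192 * 661^65536 * 661^524288 = 380 (mod 1351); answer 380
Part II: A1 = 380; d = 1; 8*(1)^3 + 6*(1)^2 + 8*(1)^1 - 5 = (8) + (6) + (8) + (-5) = 17; answer 17

17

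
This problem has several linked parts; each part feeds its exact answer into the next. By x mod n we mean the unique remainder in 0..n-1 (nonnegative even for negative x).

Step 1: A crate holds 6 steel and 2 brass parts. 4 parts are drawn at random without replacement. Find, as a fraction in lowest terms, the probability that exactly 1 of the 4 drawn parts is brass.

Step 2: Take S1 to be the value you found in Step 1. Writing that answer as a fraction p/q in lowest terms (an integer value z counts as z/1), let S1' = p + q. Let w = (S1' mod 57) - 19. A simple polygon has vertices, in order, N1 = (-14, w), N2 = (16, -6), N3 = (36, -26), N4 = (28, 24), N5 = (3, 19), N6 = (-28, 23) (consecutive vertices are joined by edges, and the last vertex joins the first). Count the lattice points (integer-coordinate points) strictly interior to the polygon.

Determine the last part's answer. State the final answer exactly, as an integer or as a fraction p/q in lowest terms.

Step 1: total draws C(8,4) = 70; favorable C(2,1)*C(6,3) = 40; P = 4/7; answer 4/7
Step 2: S1 = 4/7; threaded value p + q = 11; w = -8; cross terms: (-14*-6 - 16*-8)=212, (16*-26 - 36*-6)=-200, (36*24 - 28*-26)=1592, (28*19 - 3*24)=460, (3*23 - -28*19)=601, (-28*-8 - -14*23)=546; twice the area = |3211| = 3211; area = 3211/2; boundary points = 2 + 20 + 2 + 5 + 1 + 1 = 31; strictly interior points = area - boundary/2 + 1 = 1591; answer 1591

1591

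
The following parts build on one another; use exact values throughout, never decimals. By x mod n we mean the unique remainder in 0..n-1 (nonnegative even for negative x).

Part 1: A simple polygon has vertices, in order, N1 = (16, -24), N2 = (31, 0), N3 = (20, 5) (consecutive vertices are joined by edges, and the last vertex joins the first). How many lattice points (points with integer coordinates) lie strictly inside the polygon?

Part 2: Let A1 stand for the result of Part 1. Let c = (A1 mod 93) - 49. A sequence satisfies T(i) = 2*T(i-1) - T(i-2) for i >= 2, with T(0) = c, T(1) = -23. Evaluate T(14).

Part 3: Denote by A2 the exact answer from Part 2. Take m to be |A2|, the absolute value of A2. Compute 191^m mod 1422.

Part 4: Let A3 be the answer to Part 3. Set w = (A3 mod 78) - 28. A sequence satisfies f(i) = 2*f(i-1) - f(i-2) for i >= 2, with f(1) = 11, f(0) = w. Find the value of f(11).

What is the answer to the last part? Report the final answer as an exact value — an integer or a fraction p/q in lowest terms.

211

Part 1: cross terms: (16*0 - 31*-24)=744, (31*5 - 20*0)=155, (20*-24 - 16*5)=-560; twice the area = |339| = 339; area = 339/2; boundary points = 3 + 1 + 1 = 5; strictly interior points = area - boundary/2 + 1 = 168; answer 168
Part 2: A1 = 168; c = 26; T(2) = 2*(-23) - 1*(26) = -72; iterating: T(2)=-72, T(3)=-121, T(4)=-170, T(5)=-219, T(6)=-268, T(7)=-317, T(8)=-366, T(9)=-415, T(10)=-464, T(11)=-513, T(12)=-562, T(13)=-611, T(14)=-660; answer -660
Part 3: A2 = -660; m = 660; squarings mod 1422: 191^1=191, 191^2=931, 191^4=763, 191^8=571, 191^16=403, 191^32=301, 191^64=1015, 191^128=697, 191^256=907, 191^512=733; 191^660 = 191^4 * 191^16 * 191^128 * 191^512 = 721 (mod 1422); answer 721
Part 4: A3 = 721; w = -9; f(2) = 2*(11) - 1*(-9) = 31; iterating: f(2)=31, f(3)=51, f(4)=71, f(5)=91, f(6)=111, f(7)=131, f(8)=151, f(9)=171, f(10)=191, f(11)=211; answer 211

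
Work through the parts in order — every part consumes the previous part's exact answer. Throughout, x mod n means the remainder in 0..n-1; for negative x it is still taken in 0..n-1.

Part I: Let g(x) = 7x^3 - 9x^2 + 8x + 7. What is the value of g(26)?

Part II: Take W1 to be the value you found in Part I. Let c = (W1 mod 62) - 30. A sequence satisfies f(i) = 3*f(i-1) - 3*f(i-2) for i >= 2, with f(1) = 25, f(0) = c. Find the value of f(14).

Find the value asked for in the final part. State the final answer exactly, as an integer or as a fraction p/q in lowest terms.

21870

Part I: 7*(26)^3 - 9*(26)^2 + 8*(26)^1 + 7 = (123032) + (-6084) + (208) + (7) = 117163; answer 117163
Part II: W1 = 117163; c = 15; f(2) = 3*(25) - 3*(15) = 30; iterating: f(2)=30, f(3)=15, f(4)=-45, f(5)=-180, f(6)=-405, f(7)=-675, f(8)=-810, f(9)=-405, f(10)=1215, f(11)=4860, f(12)=10935, f(13)=18225, f(14)=21870; answer 21870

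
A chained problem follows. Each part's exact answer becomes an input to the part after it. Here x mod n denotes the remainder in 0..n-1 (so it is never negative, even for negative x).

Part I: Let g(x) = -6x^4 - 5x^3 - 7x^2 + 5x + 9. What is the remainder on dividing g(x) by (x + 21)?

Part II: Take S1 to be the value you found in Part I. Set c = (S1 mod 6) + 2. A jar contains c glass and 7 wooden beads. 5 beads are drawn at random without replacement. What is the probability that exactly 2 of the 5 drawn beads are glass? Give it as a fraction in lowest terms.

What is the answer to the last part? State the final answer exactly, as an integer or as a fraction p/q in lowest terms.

5/18

Part I: remainder = value at the root: -6*(-21)^4 - 5*(-21)^3 - 7*(-21)^2 + 5*(-21)^1 + 9 = (-1166886) + (46305) + (-3087) + (-105) + (9) = -1123764; answer -1123764
Part II: S1 = -1123764; c = 2; total draws C(9,5) = 126; favorable C(2,2)*C(7,3) = 35; P = 5/18; answer 5/18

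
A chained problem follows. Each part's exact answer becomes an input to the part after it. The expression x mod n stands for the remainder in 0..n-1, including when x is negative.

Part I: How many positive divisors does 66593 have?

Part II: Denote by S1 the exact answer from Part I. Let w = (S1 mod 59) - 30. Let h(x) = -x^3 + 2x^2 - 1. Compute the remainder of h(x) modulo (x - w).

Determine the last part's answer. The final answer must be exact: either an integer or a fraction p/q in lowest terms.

Part I: 66593 is prime, so its only divisors are 1 and 66593; count = 2; answer 2
Part II: S1 = 2; w = -28; remainder = value at the root: -1*(-28)^3 + 2*(-28)^2 - 1 = (21952) + (1568) + (-1) = 23519; answer 23519

23519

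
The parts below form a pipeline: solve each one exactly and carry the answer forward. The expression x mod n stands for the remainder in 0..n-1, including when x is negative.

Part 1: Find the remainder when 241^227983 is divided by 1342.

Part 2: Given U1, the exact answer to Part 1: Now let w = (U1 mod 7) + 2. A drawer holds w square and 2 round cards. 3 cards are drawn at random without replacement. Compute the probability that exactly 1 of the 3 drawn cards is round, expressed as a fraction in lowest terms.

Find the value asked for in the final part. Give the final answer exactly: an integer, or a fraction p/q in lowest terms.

Part 1: squarings mod 1342: 241^1=241, 241^2=375, 241^4=1057, 241^8=705, 241^16=485, 241^32=375, 241^64=1057, 241^128=705, 241^256=485, 241^512=375, 241^1024=1057, 241^2048=705, 241^4096=485, 241^8192=375, 241^16384=1057, 241^32768=705, 241^65536=485, 241^131072=375; 241^227983 = 241^1 * 241^2 * 241^4 * 241^8 * 241^128 * 241^512 * 241^2048 * 241^4096 * 241^8192 * 241^16384 * 241^65536 * 241^131072 = 461 (mod 1342); answer 461
Part 2: U1 = 461; w = 8; total draws C(10,3) = 120; favorable C(2,1)*C(8,2) = 56; P = 7/15; answer 7/15

7/15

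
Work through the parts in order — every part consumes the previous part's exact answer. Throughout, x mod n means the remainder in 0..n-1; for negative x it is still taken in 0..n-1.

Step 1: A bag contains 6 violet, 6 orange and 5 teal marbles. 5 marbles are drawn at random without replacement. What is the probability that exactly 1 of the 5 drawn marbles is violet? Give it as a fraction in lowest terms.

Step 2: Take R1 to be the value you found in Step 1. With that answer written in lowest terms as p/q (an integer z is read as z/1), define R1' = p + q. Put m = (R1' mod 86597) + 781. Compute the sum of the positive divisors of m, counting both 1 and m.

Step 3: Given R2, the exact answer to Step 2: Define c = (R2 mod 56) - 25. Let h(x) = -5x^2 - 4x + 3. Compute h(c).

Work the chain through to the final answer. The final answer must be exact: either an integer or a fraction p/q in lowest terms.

-366

Step 1: total draws C(17,5) = 6188; favorable C(6,1)*C(11,4) = 1980; P = 495/1547; answer 495/1547
Step 2: R1 = 495/1547; threaded value p + q = 2042; m = 2823; 2823 = 3 * 941; sigma = (1 + 3) * (1 + 941) = 4 * 942 = 3768; answer 3768
Step 3: R2 = 3768; c = -9; -5*(-9)^2 - 4*(-9)^1 + 3 = (-405) + (36) + (3) = -366; answer -366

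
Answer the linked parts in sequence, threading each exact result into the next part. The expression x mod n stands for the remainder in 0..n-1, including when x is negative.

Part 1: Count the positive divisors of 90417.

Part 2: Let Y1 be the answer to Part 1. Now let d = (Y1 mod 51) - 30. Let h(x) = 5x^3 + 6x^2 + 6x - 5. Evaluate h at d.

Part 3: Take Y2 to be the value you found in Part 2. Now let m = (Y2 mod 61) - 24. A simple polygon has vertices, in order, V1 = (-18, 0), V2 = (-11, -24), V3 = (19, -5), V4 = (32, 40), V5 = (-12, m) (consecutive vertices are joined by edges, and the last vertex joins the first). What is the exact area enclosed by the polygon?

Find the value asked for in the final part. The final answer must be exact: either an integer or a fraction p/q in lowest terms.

Part 1: 90417 = 3 * 30139; number of divisors = (1+1) * (1+1) = 4; answer 4
Part 2: Y1 = 4; d = -26; 5*(-26)^3 + 6*(-26)^2 + 6*(-26)^1 - 5 = (-87880) + (4056) + (-156) + (-5) = -83985; answer -83985
Part 3: Y2 = -83985; m = -12; cross terms: (-18*-24 - -11*0)=432, (-11*-5 - 19*-24)=511, (19*40 - 32*-5)=920, (32*-12 - -12*40)=96, (-12*0 - -18*-12)=-216; twice the area = |1743| = 1743; area = 1743/2; answer 1743/2

1743/2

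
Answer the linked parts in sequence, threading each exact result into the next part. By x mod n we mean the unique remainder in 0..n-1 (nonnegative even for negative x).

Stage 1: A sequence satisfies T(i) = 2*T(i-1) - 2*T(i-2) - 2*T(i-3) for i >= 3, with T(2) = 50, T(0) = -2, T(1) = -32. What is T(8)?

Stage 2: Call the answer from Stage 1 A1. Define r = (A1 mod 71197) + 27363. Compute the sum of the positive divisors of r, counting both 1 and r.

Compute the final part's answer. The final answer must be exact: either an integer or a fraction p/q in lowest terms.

Stage 1: T(3) = 2*(50) - 2*(-32) - 2*(-2) = 168; iterating: T(3)=168, T(4)=300, T(5)=164, T(6)=-608, T(7)=-2144, T(8)=-3400; answer -3400
Stage 2: A1 = -3400; r = 95160; 95160 = 2^3 * 3 * 5 * 13 * 61; sigma = (1 + 2 + 4 + 8) * (1 + 3) * (1 + 5) * (1 + 13) * (1 + 61) = 15 * 4 * 6 * 14 * 62 = 312480; answer 312480

312480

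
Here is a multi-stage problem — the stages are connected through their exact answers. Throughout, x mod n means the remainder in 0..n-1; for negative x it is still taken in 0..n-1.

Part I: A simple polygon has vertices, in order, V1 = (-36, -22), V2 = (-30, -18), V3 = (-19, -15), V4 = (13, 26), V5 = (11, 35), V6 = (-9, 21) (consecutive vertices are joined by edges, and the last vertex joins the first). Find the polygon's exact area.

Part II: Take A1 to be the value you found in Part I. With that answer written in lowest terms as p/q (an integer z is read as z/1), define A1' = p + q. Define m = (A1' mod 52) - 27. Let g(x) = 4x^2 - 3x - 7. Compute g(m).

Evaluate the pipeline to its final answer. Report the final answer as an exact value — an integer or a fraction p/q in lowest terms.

Part I: cross terms: (-36*-18 - -30*-22)=-12, (-30*-15 - -19*-18)=108, (-19*26 - 13*-15)=-299, (13*35 - 11*26)=169, (11*21 - -9*35)=546, (-9*-22 - -36*21)=954; twice the area = |1466| = 1466; area = 733; answer 733
Part II: A1 = 733; threaded value p + q = 734; m = -21; 4*(-21)^2 - 3*(-21)^1 - 7 = (1764) + (63) + (-7) = 1820; answer 1820

1820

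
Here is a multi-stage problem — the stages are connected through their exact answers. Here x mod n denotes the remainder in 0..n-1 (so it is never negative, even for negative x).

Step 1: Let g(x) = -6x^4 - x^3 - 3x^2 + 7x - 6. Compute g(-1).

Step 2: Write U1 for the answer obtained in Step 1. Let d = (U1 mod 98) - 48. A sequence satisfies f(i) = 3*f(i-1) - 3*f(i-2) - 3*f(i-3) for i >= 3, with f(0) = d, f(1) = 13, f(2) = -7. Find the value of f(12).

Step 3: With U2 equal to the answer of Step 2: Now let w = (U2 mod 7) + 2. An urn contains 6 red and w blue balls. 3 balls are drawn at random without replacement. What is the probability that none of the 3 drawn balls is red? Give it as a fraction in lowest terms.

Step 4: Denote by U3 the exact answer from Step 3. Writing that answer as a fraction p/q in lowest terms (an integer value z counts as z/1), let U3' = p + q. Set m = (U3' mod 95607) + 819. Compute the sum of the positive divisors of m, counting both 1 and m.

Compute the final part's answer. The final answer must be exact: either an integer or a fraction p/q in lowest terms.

1680

Step 1: -6*(-1)^4 - 1*(-1)^3 - 3*(-1)^2 + 7*(-1)^1 - 6 = (-6) + (1) + (-3) + (-7) + (-6) = -21; answer -21
Step 2: U1 = -21; d = 29; f(3) = 3*(-7) - 3*(13) - 3*(29) = -147; iterating: f(3)=-147, f(4)=-459, f(5)=-915, f(6)=-927, f(7)=1341, f(8)=9549, f(9)=27405, f(10)=49545, f(11)=37773, f(12)=-117531; answer -117531
Step 3: U2 = -117531; w = 8; total draws C(14,3) = 364; favorable C(8,3) = 56; P = 2/13; answer 2/13
Step 4: U3 = 2/13; threaded value p + q = 15; m = 834; 834 = 2 * 3 * 139; sigma = (1 + 2) * (1 + 3) * (1 + 139) = 3 * 4 * 140 = 1680; answer 1680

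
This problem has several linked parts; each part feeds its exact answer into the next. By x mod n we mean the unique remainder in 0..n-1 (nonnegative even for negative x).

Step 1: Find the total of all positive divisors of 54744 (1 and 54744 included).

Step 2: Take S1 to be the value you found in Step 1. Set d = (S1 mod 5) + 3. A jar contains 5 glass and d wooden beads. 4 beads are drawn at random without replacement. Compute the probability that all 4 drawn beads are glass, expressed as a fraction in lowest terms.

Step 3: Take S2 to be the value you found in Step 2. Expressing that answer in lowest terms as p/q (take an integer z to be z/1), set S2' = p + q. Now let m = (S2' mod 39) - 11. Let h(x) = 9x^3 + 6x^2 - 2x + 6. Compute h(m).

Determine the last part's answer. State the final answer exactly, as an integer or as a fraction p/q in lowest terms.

Step 1: 54744 = 2^3 * 3 * 2281; sigma = (1 + 2 + 4 + 8) * (1 + 3) * (1 + 2281) = 15 * 4 * 2282 = 136920; answer 136920
Step 2: S1 = 136920; d = 3; total draws C(8,4) = 70; favorable C(5,4) = 5; P = 1/14; answer 1/14
Step 3: S2 = 1/14; threaded value p + q = 15; m = 4; 9*(4)^3 + 6*(4)^2 - 2*(4)^1 + 6 = (576) + (96) + (-8) + (6) = 670; answer 670

670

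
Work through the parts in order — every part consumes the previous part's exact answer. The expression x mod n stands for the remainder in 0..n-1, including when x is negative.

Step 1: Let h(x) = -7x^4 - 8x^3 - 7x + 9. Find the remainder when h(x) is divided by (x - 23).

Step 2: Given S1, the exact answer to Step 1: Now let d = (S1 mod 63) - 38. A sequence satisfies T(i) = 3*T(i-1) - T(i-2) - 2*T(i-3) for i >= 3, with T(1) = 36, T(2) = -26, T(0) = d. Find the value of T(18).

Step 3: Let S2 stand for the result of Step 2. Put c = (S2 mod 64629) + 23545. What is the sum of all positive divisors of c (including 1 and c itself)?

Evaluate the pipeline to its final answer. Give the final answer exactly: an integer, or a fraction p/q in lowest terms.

48840

Step 1: remainder = value at the root: -7*(23)^4 - 8*(23)^3 - 7*(23)^1 + 9 = (-1958887) + (-97336) + (-161) + (9) = -2056375; answer -2056375
Step 2: S1 = -2056375; d = -30; T(3) = 3*(-26) - 1*(36) - 2*(-30) = -54; iterating: T(3)=-54, T(4)=-208, T(5)=-518, T(6)=-1238, T(7)=-2780, T(8)=-6066, T(9)=-12942, T(10)=-27200, T(11)=-56526, T(12)=-116494, T(13)=-238556, T(14)=-486122, T(15)=-986822, T(16)=-1997232, T(17)=-4032630, T(18)=-8127014; answer -8127014
Step 3: S2 = -8127014; c = 39785; 39785 = 5 * 73 * 109; sigma = (1 + 5) * (1 + 73) * (1 + 109) = 6 * 74 * 110 = 48840; answer 48840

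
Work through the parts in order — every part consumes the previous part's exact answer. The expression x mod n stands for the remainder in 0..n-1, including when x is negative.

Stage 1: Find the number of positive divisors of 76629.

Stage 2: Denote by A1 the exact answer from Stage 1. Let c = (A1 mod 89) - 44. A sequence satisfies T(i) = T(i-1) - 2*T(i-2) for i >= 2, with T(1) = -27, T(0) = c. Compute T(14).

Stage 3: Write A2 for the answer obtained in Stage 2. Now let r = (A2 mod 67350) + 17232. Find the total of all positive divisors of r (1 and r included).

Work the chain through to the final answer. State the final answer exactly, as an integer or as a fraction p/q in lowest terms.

Stage 1: 76629 = 3 * 7 * 41 * 89; number of divisors = (1+1) * (1+1) * (1+1) * (1+1) = 16; answer 16
Stage 2: A1 = 16; c = -28; T(2) = 1*(-27) - 2*(-28) = 29; iterating: T(2)=29, T(3)=83, T(4)=25, T(5)=-141, T(6)=-191, T(7)=91, T(8)=473, T(9)=291, T(10)=-655, T(11)=-1237, T(12)=73, T(13)=2547, T(14)=2401; answer 2401
Stage 3: A2 = 2401; r = 19633; 19633 = 29 * 677; sigma = (1 + 29) * (1 + 677) = 30 * 678 = 20340; answer 20340

20340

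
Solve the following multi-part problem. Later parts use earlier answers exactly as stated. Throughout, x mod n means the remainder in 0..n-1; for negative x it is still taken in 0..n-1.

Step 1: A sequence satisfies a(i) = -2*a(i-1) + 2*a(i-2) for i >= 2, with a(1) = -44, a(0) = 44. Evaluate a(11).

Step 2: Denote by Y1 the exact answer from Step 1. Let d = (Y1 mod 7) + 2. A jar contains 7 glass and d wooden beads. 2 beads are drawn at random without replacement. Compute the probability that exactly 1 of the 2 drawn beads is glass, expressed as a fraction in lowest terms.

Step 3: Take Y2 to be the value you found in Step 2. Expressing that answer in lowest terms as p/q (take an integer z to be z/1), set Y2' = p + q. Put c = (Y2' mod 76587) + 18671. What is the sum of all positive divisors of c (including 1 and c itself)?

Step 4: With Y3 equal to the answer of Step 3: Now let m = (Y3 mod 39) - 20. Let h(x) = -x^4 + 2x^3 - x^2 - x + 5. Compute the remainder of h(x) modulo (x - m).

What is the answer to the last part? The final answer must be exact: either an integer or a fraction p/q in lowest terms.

-8086

Step 1: a(2) = -2*(-44) + 2*(44) = 176; iterating: a(2)=176, a(3)=-440, a(4)=1232, a(5)=-3344, a(6)=9152, a(7)=-24992, a(8)=68288, a(9)=-186560, a(10)=509696, a(11)=-1392512; answer -1392512
Step 2: Y1 = -1392512; d = 7; total draws C(14,2) = 91; favorable C(7,1)*C(7,1) = 49; P = 7/13; answer 7/13
Step 3: Y2 = 7/13; threaded value p + q = 20; c = 18691; 18691 is prime, so its only divisors are 1 and 18691; sigma = 1 + 18691 = 18692; answer 18692
Step 4: Y3 = 18692; m = -9; remainder = value at the root: -1*(-9)^4 + 2*(-9)^3 - 1*(-9)^2 - 1*(-9)^1 + 5 = (-6561) + (-1458) + (-81) + (9) + (5) = -8086; answer -8086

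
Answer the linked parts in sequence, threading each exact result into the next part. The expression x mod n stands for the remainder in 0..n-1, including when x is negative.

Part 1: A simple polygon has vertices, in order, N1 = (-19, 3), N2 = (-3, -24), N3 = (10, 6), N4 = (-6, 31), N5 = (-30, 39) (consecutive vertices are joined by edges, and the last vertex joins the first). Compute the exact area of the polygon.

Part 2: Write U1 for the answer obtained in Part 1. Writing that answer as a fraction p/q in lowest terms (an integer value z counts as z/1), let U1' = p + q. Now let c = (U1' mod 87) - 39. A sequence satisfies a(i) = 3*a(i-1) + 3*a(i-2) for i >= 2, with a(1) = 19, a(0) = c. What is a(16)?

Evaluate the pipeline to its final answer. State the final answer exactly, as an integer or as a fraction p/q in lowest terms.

Part 1: cross terms: (-19*-24 - -3*3)=465, (-3*6 - 10*-24)=222, (10*31 - -6*6)=346, (-6*39 - -30*31)=696, (-30*3 - -19*39)=651; twice the area = |2380| = 2380; area = 1190; answer 1190
Part 2: U1 = 1190; threaded value p + q = 1191; c = 21; a(2) = 3*(19) + 3*(21) = 120; iterating: a(2)=120, a(3)=417, a(4)=1611, a(5)=6084, a(6)=23085, a(7)=87507, a(8)=331776, a(9)=1257849, a(10)=4768875, a(11)=18080172, a(12)=68547141, a(13)=259881939, a(14)=985287240, a(15)=3735507537, a(16)=14162384331; answer 14162384331

14162384331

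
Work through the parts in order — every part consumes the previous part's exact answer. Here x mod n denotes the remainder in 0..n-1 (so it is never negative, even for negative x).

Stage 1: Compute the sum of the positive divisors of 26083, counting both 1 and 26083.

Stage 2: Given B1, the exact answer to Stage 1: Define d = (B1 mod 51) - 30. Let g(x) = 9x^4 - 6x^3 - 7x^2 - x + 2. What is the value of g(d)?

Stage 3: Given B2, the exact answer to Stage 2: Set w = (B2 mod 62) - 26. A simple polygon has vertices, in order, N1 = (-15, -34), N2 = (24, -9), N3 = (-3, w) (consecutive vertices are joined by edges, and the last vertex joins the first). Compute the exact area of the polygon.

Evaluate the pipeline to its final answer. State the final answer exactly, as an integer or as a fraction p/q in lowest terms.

831/2

Stage 1: 26083 is prime, so its only divisors are 1 and 26083; sigma = 1 + 26083 = 26084; answer 26084
Stage 2: B1 = 26084; d = -7; 9*(-7)^4 - 6*(-7)^3 - 7*(-7)^2 - 1*(-7)^1 + 2 = (21609) + (2058) + (-343) + (7) + (2) = 23333; answer 23333
Stage 3: B2 = 23333; w = -5; cross terms: (-15*-9 - 24*-34)=951, (24*-5 - -3*-9)=-147, (-3*-34 - -15*-5)=27; twice the area = |831| = 831; area = 831/2; answer 831/2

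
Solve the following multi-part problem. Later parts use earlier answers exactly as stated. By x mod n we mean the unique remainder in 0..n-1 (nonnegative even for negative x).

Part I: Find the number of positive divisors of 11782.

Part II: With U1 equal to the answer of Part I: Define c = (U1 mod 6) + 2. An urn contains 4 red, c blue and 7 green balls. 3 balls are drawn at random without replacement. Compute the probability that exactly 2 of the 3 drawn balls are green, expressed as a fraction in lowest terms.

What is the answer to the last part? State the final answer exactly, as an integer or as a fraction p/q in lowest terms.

Part I: 11782 = 2 * 43 * 137; number of divisors = (1+1) * (1+1) * (1+1) = 8; answer 8
Part II: U1 = 8; c = 4; total draws C(15,3) = 455; favorable C(7,2)*C(8,1) = 168; P = 24/65; answer 24/65

24/65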